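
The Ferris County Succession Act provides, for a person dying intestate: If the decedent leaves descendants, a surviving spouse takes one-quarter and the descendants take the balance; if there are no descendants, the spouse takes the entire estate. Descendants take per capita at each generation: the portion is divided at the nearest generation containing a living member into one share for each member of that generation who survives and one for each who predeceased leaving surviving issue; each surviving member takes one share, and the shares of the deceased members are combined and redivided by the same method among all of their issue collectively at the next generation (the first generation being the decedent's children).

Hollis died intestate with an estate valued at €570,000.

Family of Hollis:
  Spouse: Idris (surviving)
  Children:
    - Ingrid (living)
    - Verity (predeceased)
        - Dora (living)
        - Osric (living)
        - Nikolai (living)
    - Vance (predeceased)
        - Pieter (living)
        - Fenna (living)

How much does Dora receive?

Dora receives €57,000.

Idris takes one-quarter of €570,000 = €142,500. The remaining €427,500 passes to the descendants.
The descendants' portion (€427,500) is divided at the children's generation into 3 shares of €142,500. Ingrid takes €142,500. The 2 shares of the deceased (Verity and Vance) are combined into a pool of €285,000.
That pool (€285,000) is divided at the grandchildren's generation equally among Dora, Osric, Nikolai, Pieter, and Fenna: €57,000 each.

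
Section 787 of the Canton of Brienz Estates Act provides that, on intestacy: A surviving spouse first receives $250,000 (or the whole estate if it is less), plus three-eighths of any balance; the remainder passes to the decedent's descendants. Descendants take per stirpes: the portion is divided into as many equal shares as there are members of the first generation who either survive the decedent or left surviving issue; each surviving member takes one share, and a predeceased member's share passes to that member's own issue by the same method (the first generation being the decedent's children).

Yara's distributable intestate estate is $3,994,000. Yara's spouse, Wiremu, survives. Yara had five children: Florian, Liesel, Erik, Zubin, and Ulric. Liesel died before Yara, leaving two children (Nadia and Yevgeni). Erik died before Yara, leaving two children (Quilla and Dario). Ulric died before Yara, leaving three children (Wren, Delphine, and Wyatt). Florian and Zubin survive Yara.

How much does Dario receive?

Wiremu first takes $250,000, leaving a balance of $3,744,000. Wiremu then takes three-eighths of the balance ($1,404,000), for a total of $1,654,000. The remaining $2,340,000 passes to the descendants.
The descendants' portion ($2,340,000) is divided into 5 shares of $468,000: Florian and Zubin each take $468,000; Liesel's $468,000 share passes to Liesel's issue; Erik's $468,000 share passes to Erik's issue; Ulric's $468,000 share passes to Ulric's issue.
Liesel's share ($468,000) is divided into 2 shares of $234,000: Nadia and Yevgeni each take $234,000.
Erik's share ($468,000) is divided into 2 shares of $234,000: Quilla and Dario each take $234,000.
Ulric's share ($468,000) is divided into 3 shares of $156,000: Wren, Delphine, and Wyatt each take $156,000.

Dario receives $234,000.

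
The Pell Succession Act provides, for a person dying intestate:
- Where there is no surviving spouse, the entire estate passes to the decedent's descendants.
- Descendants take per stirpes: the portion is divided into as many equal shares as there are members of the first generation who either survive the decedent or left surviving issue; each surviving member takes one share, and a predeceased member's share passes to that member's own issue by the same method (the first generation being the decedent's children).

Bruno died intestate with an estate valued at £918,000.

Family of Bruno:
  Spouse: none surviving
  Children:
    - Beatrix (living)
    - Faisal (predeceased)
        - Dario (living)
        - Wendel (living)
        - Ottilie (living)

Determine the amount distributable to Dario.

Dario receives £153,000.

The entire £918,000 passes to the descendants.
That amount (£918,000) is divided into 2 shares of £459,000: Beatrix takes £459,000; Faisal's £459,000 share passes to Faisal's issue.
Faisal's share (£459,000) is divided into 3 shares of £153,000: Dario, Wendel, and Ottilie each take £153,000.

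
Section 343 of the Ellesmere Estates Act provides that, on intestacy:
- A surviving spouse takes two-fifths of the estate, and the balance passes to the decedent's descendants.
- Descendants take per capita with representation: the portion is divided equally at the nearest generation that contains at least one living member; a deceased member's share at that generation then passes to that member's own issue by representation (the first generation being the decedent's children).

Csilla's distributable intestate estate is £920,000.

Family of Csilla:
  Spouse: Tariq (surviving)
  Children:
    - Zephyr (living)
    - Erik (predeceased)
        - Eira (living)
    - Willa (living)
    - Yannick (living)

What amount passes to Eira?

Eira receives £138,000.

Tariq takes two-fifths of £920,000 = £368,000. The remaining £552,000 passes to the descendants.
The descendants' portion (£552,000) is divided into 4 shares of £138,000: Zephyr, Willa, and Yannick each take £138,000; Erik's £138,000 share passes to Erik's issue.
Erik's share (£138,000) passes entirely to Eira.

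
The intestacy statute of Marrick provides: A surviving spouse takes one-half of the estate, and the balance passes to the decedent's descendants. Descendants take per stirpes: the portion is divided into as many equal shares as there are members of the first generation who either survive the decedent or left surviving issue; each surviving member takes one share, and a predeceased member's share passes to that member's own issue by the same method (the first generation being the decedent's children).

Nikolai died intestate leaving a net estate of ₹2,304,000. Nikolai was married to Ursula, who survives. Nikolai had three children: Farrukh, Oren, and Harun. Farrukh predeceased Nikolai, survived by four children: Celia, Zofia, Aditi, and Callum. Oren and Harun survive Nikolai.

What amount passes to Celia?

Celia receives ₹96,000.

Ursula takes one-half of ₹2,304,000 = ₹1,152,000. The remaining ₹1,152,000 passes to the descendants.
The descendants' portion (₹1,152,000) is divided into 3 shares of ₹384,000: Oren and Harun each take ₹384,000; Farrukh's ₹384,000 share passes to Farrukh's issue.
Farrukh's share (₹384,000) is divided into 4 shares of ₹96,000: Celia, Zofia, Aditi, and Callum each take ₹96,000.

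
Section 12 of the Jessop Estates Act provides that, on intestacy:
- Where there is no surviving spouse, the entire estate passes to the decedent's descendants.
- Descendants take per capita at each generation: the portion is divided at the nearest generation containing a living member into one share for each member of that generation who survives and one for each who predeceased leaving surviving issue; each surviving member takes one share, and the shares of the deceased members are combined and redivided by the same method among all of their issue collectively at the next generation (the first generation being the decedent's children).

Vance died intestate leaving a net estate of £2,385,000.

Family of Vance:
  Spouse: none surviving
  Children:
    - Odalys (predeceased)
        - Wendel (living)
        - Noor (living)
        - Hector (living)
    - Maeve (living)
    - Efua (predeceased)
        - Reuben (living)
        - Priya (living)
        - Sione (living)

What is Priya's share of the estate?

Priya receives £265,000.

The entire £2,385,000 passes to the descendants.
That amount (£2,385,000) is divided at the children's generation into 3 shares of £795,000. Maeve takes £795,000. The 2 shares of the deceased (Odalys and Efua) are combined into a pool of £1,590,000.
That pool (£1,590,000) is divided at the grandchildren's generation equally among Wendel, Noor, Hector, Reuben, Priya, and Sione: £265,000 each.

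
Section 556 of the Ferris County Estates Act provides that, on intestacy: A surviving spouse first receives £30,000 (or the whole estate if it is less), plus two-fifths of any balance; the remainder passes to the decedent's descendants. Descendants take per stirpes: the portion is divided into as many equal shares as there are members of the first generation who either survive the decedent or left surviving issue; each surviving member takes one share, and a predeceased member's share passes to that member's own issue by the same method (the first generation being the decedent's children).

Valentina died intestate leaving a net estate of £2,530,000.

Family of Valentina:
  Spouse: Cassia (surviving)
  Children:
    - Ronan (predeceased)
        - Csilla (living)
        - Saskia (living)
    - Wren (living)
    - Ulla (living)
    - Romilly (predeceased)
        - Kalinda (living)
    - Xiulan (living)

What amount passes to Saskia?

Cassia first takes £30,000, leaving a balance of £2,500,000. Cassia then takes two-fifths of the balance (£1,000,000), for a total of £1,030,000. The remaining £1,500,000 passes to the descendants.
The descendants' portion (£1,500,000) is divided into 5 shares of £300,000: Wren, Ulla, and Xiulan each take £300,000; Ronan's £300,000 share passes to Ronan's issue; Romilly's £300,000 share passes to Romilly's issue.
Ronan's share (£300,000) is divided into 2 shares of £150,000: Csilla and Saskia each take £150,000.
Romilly's share (£300,000) passes entirely to Kalinda.

Saskia receives £150,000.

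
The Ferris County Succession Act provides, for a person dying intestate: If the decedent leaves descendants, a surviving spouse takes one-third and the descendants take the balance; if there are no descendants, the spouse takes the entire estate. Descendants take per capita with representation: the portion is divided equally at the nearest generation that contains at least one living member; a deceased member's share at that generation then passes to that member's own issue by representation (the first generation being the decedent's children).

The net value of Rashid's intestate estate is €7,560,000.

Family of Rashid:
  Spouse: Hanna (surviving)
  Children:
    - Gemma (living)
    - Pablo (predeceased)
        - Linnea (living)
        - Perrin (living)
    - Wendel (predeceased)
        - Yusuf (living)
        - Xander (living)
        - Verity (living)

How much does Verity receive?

Hanna takes one-third of €7,560,000 = €2,520,000. The remaining €5,040,000 passes to the descendants.
The descendants' portion (€5,040,000) is divided into 3 shares of €1,680,000: Gemma takes €1,680,000; Pablo's €1,680,000 share passes to Pablo's issue; Wendel's €1,680,000 share passes to Wendel's issue.
Pablo's share (€1,680,000) is divided into 2 shares of €840,000: Linnea and Perrin each take €840,000.
Wendel's share (€1,680,000) is divided into 3 shares of €560,000: Yusuf, Xander, and Verity each take €560,000.

Verity receives €560,000.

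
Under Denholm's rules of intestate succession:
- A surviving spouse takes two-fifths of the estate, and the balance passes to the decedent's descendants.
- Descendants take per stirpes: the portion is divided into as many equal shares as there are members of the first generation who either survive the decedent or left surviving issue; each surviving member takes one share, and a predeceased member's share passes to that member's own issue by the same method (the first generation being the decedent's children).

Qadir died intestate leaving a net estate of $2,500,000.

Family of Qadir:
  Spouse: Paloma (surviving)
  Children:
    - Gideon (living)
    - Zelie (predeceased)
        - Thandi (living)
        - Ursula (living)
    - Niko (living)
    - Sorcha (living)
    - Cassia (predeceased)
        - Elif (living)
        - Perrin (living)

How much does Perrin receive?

Paloma takes two-fifths of $2,500,000 = $1,000,000. The remaining $1,500,000 passes to the descendants.
The descendants' portion ($1,500,000) is divided into 5 shares of $300,000: Gideon, Niko, and Sorcha each take $300,000; Zelie's $300,000 share passes to Zelie's issue; Cassia's $300,000 share passes to Cassia's issue.
Zelie's share ($300,000) is divided into 2 shares of $150,000: Thandi and Ursula each take $150,000.
Cassia's share ($300,000) is divided into 2 shares of $150,000: Elif and Perrin each take $150,000.

Perrin receives $150,000.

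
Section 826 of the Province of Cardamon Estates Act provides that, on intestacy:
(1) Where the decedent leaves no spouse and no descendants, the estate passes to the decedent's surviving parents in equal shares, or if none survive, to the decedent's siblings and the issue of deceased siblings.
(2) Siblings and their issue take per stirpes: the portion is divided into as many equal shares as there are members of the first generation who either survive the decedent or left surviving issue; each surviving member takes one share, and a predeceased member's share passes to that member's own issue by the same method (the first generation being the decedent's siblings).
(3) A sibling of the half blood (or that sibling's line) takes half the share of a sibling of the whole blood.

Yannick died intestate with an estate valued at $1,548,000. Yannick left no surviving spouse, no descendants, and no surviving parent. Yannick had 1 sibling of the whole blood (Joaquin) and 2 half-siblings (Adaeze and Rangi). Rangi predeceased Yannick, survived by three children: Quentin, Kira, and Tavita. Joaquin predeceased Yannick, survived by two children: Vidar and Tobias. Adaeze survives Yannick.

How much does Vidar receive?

The entire $1,548,000 passes to the siblings and their issue.
Counting each half-blood sibling's line as half a unit, there are 2 units in $1,548,000, so one unit is $774,000. Whole-blood lines (Joaquin) take $774,000 each; half-blood lines (Adaeze and Rangi) take $387,000 each.
Rangi's share ($387,000) is divided into 3 shares of $129,000: Quentin, Kira, and Tavita each take $129,000.
Joaquin's share ($774,000) is divided into 2 shares of $387,000: Vidar and Tobias each take $387,000.

Vidar receives $387,000.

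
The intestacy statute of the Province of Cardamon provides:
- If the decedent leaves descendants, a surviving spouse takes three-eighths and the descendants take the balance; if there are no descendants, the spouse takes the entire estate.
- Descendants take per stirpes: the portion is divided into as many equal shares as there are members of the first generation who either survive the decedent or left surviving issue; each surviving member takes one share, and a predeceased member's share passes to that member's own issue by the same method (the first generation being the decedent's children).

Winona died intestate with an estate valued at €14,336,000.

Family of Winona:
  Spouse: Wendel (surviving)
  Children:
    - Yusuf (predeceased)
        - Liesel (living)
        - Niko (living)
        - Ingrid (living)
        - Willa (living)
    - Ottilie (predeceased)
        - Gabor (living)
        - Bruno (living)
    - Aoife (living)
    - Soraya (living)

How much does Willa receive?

Wendel takes three-eighths of €14,336,000 = €5,376,000. The remaining €8,960,000 passes to the descendants.
The descendants' portion (€8,960,000) is divided into 4 shares of €2,240,000: Aoife and Soraya each take €2,240,000; Yusuf's €2,240,000 share passes to Yusuf's issue; Ottilie's €2,240,000 share passes to Ottilie's issue.
Yusuf's share (€2,240,000) is divided into 4 shares of €560,000: Liesel, Niko, Ingrid, and Willa each take €560,000.
Ottilie's share (€2,240,000) is divided into 2 shares of €1,120,000: Gabor and Bruno each take €1,120,000.

Willa receives €560,000.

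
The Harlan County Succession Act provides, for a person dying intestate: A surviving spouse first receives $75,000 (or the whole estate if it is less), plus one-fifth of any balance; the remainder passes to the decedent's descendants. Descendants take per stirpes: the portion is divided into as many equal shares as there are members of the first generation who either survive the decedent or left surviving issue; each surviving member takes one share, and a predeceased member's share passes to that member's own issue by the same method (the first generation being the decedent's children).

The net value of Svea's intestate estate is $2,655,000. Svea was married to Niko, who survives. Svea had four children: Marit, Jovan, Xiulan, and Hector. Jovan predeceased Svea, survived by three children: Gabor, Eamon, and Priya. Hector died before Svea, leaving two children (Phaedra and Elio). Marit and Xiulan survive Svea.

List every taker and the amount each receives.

Niko: $591,000; Marit: $516,000; Gabor: $172,000; Eamon: $172,000; Priya: $172,000; Xiulan: $516,000; Phaedra: $258,000; Elio: $258,000

Niko first takes $75,000, leaving a balance of $2,580,000. Niko then takes one-fifth of the balance ($516,000), for a total of $591,000. The remaining $2,064,000 passes to the descendants.
The descendants' portion ($2,064,000) is divided into 4 shares of $516,000: Marit and Xiulan each take $516,000; Jovan's $516,000 share passes to Jovan's issue; Hector's $516,000 share passes to Hector's issue.
Jovan's share ($516,000) is divided into 3 shares of $172,000: Gabor, Eamon, and Priya each take $172,000.
Hector's share ($516,000) is divided into 2 shares of $258,000: Phaedra and Elio each take $258,000.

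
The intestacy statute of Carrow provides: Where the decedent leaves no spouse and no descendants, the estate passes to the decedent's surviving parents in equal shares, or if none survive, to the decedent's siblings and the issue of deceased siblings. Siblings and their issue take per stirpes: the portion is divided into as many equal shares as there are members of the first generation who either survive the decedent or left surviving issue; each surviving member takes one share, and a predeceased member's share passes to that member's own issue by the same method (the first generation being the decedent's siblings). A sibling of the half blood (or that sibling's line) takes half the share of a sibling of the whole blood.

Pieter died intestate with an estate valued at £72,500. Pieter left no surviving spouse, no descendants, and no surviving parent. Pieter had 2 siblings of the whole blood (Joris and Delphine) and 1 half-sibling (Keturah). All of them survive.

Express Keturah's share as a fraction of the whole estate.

Keturah receives 1/5 of the estate.

The entire £72,500 passes to the siblings and their issue.
Counting each half-blood sibling's line as half a unit, there are 5/2 units in £72,500, so one unit is £29,000. Whole-blood lines (Joris and Delphine) take £29,000 each; half-blood lines (Keturah) take £14,500 each.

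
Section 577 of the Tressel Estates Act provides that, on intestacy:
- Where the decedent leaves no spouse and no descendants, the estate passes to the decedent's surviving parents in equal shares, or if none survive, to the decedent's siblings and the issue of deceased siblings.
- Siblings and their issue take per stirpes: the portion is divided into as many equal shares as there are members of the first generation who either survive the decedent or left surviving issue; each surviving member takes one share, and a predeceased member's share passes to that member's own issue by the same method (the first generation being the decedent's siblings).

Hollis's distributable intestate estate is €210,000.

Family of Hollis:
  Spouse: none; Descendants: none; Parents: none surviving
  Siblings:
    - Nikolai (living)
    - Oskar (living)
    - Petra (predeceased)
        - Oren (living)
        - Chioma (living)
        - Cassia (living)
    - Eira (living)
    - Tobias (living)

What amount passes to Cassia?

Cassia receives €14,000.

The entire €210,000 passes to the siblings and their issue.
That amount (€210,000) is divided into 5 shares of €42,000: Nikolai, Oskar, Eira, and Tobias each take €42,000; Petra's €42,000 share passes to Petra's issue.
Petra's share (€42,000) is divided into 3 shares of €14,000: Oren, Chioma, and Cassia each take €14,000.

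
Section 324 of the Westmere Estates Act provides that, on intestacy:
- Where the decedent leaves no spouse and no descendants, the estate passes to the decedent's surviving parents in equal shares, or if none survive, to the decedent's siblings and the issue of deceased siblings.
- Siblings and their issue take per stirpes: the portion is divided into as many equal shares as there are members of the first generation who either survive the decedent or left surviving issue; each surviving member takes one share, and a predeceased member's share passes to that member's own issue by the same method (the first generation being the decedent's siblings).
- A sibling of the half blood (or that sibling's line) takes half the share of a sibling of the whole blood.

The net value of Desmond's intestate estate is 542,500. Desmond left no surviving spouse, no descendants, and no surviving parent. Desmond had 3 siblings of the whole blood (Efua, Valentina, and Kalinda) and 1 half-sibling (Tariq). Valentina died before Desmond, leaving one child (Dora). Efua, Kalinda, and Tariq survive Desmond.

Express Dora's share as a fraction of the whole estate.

The entire 542,500 passes to the siblings and their issue.
Counting each half-blood sibling's line as half a unit, there are 7/2 units in 542,500, so one unit is 155,000. Whole-blood lines (Efua, Valentina, and Kalinda) take 155,000 each; half-blood lines (Tariq) take 77,500 each.
Valentina's share (155,000) passes entirely to Dora.

Dora receives 2/7 of the estate.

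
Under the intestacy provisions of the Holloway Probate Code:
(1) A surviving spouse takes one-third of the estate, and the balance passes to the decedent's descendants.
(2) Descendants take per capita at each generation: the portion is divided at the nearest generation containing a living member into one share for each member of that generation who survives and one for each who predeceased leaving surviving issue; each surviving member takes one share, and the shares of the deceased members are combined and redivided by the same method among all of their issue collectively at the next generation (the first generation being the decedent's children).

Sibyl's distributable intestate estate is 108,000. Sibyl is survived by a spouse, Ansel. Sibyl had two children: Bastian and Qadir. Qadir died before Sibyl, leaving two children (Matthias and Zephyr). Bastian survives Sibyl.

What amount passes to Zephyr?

Ansel takes one-third of 108,000 = 36,000. The remaining 72,000 passes to the descendants.
The descendants' portion (72,000) is divided at the children's generation into 2 shares of 36,000. Bastian takes 36,000. The remaining share for the deceased Qadir (36,000) is carried to the next generation.
That pool (36,000) is divided at the grandchildren's generation equally among Matthias and Zephyr: 18,000 each.

Zephyr receives 18,000.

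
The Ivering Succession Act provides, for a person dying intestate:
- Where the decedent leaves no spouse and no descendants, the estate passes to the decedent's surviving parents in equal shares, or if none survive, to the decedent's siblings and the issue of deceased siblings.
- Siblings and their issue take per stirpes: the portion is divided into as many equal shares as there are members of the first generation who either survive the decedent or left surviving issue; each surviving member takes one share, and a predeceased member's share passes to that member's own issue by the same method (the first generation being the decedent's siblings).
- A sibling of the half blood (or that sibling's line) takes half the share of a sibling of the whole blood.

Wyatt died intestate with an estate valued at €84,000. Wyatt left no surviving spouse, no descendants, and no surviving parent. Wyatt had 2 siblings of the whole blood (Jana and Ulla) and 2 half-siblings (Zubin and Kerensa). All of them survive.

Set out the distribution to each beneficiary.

Zubin: €14,000; Kerensa: €14,000; Jana: €28,000; Ulla: €28,000

The entire €84,000 passes to the siblings and their issue.
Counting each half-blood sibling's line as half a unit, there are 3 units in €84,000, so one unit is €28,000. Whole-blood lines (Jana and Ulla) take €28,000 each; half-blood lines (Zubin and Kerensa) take €14,000 each.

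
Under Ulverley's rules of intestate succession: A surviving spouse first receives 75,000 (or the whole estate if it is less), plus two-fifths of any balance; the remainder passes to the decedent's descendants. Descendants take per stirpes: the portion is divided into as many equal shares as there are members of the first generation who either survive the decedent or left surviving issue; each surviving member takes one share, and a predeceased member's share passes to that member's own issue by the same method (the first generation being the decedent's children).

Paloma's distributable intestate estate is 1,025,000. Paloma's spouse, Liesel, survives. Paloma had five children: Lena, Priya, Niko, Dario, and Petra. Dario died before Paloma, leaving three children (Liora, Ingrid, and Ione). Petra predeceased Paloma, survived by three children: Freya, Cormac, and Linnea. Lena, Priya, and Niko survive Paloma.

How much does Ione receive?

Ione receives 38,000.

Liesel first takes 75,000, leaving a balance of 950,000. Liesel then takes two-fifths of the balance (380,000), for a total of 455,000. The remaining 570,000 passes to the descendants.
The descendants' portion (570,000) is divided into 5 shares of 114,000: Lena, Priya, and Niko each take 114,000; Dario's 114,000 share passes to Dario's issue; Petra's 114,000 share passes to Petra's issue.
Dario's share (114,000) is divided into 3 shares of 38,000: Liora, Ingrid, and Ione each take 38,000.
Petra's share (114,000) is divided into 3 shares of 38,000: Freya, Cormac, and Linnea each take 38,000.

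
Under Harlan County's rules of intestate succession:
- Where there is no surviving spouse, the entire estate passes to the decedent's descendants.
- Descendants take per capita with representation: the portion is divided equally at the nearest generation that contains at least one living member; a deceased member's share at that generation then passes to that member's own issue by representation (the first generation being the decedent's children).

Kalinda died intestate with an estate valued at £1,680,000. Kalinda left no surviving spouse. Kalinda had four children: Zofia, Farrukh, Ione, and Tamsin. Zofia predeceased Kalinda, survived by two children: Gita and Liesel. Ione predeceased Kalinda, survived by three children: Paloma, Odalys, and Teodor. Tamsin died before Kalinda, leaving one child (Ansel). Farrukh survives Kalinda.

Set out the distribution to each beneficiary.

Gita: £210,000; Liesel: £210,000; Farrukh: £420,000; Paloma: £140,000; Odalys: £140,000; Teodor: £140,000; Ansel: £420,000

The entire £1,680,000 passes to the descendants.
That amount (£1,680,000) is divided into 4 shares of £420,000: Farrukh takes £420,000; Zofia's £420,000 share passes to Zofia's issue; Ione's £420,000 share passes to Ione's issue; Tamsin's £420,000 share passes to Tamsin's issue.
Zofia's share (£420,000) is divided into 2 shares of £210,000: Gita and Liesel each take £210,000.
Ione's share (£420,000) is divided into 3 shares of £140,000: Paloma, Odalys, and Teodor each take £140,000.
Tamsin's share (£420,000) passes entirely to Ansel.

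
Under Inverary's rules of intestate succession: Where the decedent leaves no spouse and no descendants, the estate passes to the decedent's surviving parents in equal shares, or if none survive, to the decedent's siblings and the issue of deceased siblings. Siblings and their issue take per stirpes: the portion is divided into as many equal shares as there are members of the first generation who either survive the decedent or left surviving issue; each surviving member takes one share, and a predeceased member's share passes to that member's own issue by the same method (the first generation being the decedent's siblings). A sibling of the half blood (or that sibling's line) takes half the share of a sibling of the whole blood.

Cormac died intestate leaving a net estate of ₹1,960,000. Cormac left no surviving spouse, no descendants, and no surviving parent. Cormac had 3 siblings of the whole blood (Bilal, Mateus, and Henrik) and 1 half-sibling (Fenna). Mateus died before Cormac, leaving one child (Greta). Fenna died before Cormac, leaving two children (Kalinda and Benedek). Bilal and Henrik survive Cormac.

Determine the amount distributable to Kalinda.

The entire ₹1,960,000 passes to the siblings and their issue.
Counting each half-blood sibling's line as half a unit, there are 7/2 units in ₹1,960,000, so one unit is ₹560,000. Whole-blood lines (Bilal, Mateus, and Henrik) take ₹560,000 each; half-blood lines (Fenna) take ₹280,000 each.
Mateus's share (₹560,000) passes entirely to Greta.
Fenna's share (₹280,000) is divided into 2 shares of ₹140,000: Kalinda and Benedek each take ₹140,000.

Kalinda receives ₹140,000.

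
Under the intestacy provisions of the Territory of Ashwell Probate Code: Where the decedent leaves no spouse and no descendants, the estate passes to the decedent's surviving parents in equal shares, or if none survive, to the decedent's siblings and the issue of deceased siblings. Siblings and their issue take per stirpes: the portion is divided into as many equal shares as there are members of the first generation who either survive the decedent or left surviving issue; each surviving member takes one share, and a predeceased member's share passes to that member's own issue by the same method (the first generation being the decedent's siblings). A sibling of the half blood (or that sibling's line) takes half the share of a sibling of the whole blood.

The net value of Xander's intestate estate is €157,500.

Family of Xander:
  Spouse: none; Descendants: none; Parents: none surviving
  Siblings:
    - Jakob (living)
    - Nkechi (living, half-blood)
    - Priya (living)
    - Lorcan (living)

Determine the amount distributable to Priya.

Priya receives €45,000.

The entire €157,500 passes to the siblings and their issue.
Counting each half-blood sibling's line as half a unit, there are 7/2 units in €157,500, so one unit is €45,000. Whole-blood lines (Jakob, Priya, and Lorcan) take €45,000 each; half-blood lines (Nkechi) take €22,500 each.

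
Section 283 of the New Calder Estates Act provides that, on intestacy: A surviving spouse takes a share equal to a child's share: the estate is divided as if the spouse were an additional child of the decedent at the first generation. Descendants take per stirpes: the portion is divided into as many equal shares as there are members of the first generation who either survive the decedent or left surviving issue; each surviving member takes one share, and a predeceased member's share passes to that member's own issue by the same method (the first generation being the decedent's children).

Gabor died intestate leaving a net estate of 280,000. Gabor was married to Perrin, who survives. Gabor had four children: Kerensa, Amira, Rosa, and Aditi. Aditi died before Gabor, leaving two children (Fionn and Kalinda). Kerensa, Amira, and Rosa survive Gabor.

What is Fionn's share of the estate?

Fionn receives 28,000.

The spouse counts as an additional share at the children's level, so there are 5 primary shares of 56,000. Perrin takes one such share (56,000).
The children's combined portion (224,000) is divided into 4 shares of 56,000: Kerensa, Amira, and Rosa each take 56,000; Aditi's 56,000 share passes to Aditi's issue.
Aditi's share (56,000) is divided into 2 shares of 28,000: Fionn and Kalinda each take 28,000.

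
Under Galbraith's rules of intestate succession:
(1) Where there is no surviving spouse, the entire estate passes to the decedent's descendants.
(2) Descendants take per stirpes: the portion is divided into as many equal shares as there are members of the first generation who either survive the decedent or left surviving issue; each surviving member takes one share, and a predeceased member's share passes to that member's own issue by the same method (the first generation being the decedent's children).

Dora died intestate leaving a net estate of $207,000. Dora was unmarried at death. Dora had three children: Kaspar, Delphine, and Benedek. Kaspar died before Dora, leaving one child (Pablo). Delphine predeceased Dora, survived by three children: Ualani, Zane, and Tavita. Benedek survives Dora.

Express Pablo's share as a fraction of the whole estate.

Pablo receives 1/3 of the estate.

The entire $207,000 passes to the descendants.
That amount ($207,000) is divided into 3 shares of $69,000: Benedek takes $69,000; Kaspar's $69,000 share passes to Kaspar's issue; Delphine's $69,000 share passes to Delphine's issue.
Kaspar's share ($69,000) passes entirely to Pablo.
Delphine's share ($69,000) is divided into 3 shares of $23,000: Ualani, Zane, and Tavita each take $23,000.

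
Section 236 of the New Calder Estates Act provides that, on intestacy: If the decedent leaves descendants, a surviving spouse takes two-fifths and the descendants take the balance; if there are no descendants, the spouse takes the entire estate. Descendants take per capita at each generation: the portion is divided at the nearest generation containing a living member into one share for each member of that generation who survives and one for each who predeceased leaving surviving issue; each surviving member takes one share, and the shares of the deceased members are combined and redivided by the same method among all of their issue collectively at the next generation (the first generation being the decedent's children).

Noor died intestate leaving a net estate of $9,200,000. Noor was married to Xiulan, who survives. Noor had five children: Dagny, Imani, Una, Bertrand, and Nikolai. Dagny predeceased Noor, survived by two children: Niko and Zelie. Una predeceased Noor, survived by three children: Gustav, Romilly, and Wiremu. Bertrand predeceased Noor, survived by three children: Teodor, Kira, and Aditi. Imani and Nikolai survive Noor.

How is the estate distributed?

Xiulan takes two-fifths of $9,200,000 = $3,680,000. The remaining $5,520,000 passes to the descendants.
The descendants' portion ($5,520,000) is divided at the children's generation into 5 shares of $1,104,000. Imani and Nikolai each take $1,104,000. The 3 shares of the deceased (Dagny, Una, and Bertrand) are combined into a pool of $3,312,000.
That pool ($3,312,000) is divided at the grandchildren's generation equally among Niko, Zelie, Gustav, Romilly, Wiremu, Teodor, Kira, and Aditi: $414,000 each.

Xiulan: $3,680,000; Niko: $414,000; Zelie: $414,000; Imani: $1,104,000; Gustav: $414,000; Romilly: $414,000; Wiremu: $414,000; Teodor: $414,000; Kira: $414,000; Aditi: $414,000; Nikolai: $1,104,000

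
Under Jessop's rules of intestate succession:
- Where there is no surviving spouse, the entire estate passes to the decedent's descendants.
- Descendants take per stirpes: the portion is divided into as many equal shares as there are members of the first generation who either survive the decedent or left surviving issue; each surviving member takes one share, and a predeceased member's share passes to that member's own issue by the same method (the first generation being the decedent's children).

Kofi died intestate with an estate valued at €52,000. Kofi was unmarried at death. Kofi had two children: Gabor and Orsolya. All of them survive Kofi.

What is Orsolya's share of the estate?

The entire €52,000 passes to the descendants.
That amount (€52,000) is divided into 2 shares of €26,000: Gabor and Orsolya each take €26,000.

Orsolya receives €26,000.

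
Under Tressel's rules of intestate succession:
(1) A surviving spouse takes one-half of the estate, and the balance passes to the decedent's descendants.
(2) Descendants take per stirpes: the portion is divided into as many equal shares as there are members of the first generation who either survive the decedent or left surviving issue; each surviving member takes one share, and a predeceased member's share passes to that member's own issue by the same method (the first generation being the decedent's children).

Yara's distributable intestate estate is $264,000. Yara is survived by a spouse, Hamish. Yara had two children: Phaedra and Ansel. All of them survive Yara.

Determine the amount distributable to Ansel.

Ansel receives $66,000.

Hamish takes one-half of $264,000 = $132,000. The remaining $132,000 passes to the descendants.
The descendants' portion ($132,000) is divided into 2 shares of $66,000: Phaedra and Ansel each take $66,000.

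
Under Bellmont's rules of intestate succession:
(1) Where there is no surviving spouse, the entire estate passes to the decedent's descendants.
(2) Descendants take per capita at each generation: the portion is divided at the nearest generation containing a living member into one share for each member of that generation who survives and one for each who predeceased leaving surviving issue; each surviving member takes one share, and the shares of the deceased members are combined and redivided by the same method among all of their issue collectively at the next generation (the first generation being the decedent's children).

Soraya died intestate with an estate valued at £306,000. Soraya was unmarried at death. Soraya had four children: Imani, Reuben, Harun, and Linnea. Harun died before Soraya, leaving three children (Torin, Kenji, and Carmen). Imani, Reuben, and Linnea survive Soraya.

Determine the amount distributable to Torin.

Torin receives £25,500.

The entire £306,000 passes to the descendants.
That amount (£306,000) is divided at the children's generation into 4 shares of £76,500. Imani, Reuben, and Linnea each take £76,500. The remaining share for the deceased Harun (£76,500) is carried to the next generation.
That pool (£76,500) is divided at the grandchildren's generation equally among Torin, Kenji, and Carmen: £25,500 each.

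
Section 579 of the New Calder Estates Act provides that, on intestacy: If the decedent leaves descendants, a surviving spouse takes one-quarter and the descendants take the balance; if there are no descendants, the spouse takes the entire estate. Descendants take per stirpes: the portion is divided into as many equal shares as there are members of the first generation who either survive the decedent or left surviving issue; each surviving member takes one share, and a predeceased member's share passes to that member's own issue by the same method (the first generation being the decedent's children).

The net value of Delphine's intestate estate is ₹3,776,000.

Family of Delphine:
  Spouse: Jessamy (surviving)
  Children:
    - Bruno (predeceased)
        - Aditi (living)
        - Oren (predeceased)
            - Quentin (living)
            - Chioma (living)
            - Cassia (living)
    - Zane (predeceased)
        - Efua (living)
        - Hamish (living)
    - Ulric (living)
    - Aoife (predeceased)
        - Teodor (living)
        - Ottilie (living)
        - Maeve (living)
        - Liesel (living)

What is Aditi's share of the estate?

Aditi receives ₹354,000.

Jessamy takes one-quarter of ₹3,776,000 = ₹944,000. The remaining ₹2,832,000 passes to the descendants.
The descendants' portion (₹2,832,000) is divided into 4 shares of ₹708,000: Ulric takes ₹708,000; Bruno's ₹708,000 share passes to Bruno's issue; Zane's ₹708,000 share passes to Zane's issue; Aoife's ₹708,000 share passes to Aoife's issue.
Bruno's share (₹708,000) is divided into 2 shares of ₹354,000: Aditi takes ₹354,000; Oren's ₹354,000 share passes to Oren's issue.
Oren's share (₹354,000) is divided into 3 shares of ₹118,000: Quentin, Chioma, and Cassia each take ₹118,000.
Zane's share (₹708,000) is divided into 2 shares of ₹354,000: Efua and Hamish each take ₹354,000.
Aoife's share (₹708,000) is divided into 4 shares of ₹177,000: Teodor, Ottilie, Maeve, and Liesel each take ₹177,000.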